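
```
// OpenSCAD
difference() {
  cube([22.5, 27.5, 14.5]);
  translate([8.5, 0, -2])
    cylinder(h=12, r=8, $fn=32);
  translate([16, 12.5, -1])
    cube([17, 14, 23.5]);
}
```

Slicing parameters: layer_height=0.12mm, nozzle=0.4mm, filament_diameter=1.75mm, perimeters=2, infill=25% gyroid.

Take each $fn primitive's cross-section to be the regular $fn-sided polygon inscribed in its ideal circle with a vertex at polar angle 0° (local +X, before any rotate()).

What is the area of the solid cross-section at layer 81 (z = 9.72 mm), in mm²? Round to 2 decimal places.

At z = 9.72 mm: the cube (footprint 22.5×27.5) is included at this height (area 618.75 mm²); the r=8 cylinder at (8.5, 0) contributes a regular 32-gon of circumradius 8 (area = (32/2)·8.000²·sin(360°/32) = 199.77 mm²); the cube at (16, 12.5) (footprint 17×14) is included at this height (area 238.00 mm²); Taking the first minus the rest: starting from the 22.5×27.5 cube (618.75 mm²), the r=8 cylinder at (8.5, 0) partially overlaps it — only the 99.89 mm² overlap (of its 199.77 mm²) is removed, clipping the outline; the 17×14 cube at (16, 12.5) partially overlaps it — only the 91.00 mm² overlap (of its 238.00 mm²) is removed, clipping the outline — area = 427.86 mm². Overall, the cross-section is a single solid region. Net area = 427.86 mm².

427.86 mm²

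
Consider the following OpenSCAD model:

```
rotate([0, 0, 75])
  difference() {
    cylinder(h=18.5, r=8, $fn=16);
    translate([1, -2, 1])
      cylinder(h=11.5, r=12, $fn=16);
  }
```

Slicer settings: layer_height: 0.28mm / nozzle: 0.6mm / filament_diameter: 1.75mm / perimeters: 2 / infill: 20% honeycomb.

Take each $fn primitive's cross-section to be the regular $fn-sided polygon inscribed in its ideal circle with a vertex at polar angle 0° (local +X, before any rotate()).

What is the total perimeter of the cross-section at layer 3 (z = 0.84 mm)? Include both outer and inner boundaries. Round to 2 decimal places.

49.94 mm

At z = 0.84 mm: the r=8 cylinder gives a regular 16-gon of circumradius 8 (constant along its height) (perimeter = 2·16·8.000·sin(180°/16) = 49.94 mm); the cylinder at (1, -2) does not reach this height (z outside [1, 12.5]); Taking the first minus the rest: none of the subtracted shapes is present at this height, so the r=8 cylinder is unchanged — boundary = 49.94 mm; (whole slice rotated 75° about Z — lengths, areas and connectivity unchanged). Overall, the cross-section is a single solid region. Total boundary length (outer) = 49.94 mm.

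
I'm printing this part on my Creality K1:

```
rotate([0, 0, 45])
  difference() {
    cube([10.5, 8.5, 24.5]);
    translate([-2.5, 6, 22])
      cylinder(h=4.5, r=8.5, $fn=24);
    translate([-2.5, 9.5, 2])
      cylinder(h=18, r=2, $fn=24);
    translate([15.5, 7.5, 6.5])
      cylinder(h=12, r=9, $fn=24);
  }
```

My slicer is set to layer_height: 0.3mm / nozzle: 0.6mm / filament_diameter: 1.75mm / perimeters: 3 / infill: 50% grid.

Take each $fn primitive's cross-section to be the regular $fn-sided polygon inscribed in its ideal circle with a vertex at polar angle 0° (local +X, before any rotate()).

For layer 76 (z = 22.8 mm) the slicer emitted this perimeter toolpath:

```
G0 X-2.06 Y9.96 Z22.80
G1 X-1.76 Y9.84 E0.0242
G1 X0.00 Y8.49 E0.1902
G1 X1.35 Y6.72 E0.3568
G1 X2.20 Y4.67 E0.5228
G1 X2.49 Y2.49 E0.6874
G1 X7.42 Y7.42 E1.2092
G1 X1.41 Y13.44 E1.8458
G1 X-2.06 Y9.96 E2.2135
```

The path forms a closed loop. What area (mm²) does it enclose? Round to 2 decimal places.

Apply the shoelace formula to the sequence of (X, Y) vertices; enclosed area = 43.61 mm².

43.61 mm²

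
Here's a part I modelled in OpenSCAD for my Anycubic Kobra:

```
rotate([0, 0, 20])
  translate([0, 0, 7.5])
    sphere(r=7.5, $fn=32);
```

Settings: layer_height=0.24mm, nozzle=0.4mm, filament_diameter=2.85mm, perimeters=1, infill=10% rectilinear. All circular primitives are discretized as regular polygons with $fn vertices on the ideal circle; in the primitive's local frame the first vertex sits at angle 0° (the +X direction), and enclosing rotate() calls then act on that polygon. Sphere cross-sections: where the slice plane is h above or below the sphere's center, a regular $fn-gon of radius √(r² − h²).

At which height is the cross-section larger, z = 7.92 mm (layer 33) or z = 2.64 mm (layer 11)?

layer 33 (z = 7.92 mm)

Layer 33 (z = 7.92): the r=7.5 sphere contributes a regular 32-gon of circumradius √(7.5²−0.42²) = 7.488 (area = (32/2)·7.488²·sin(360°/32) = 175.03 mm²); (rotated 20° about Z; rotation is an isometry so areas/perimeters/island counts are preserved). So its area = 175.03 mm². Layer 11 (z = 2.64): the sphere: section is a regular 32-gon, circumradius = √(r²−h²) = √(7.5²−4.86²) = 5.712 (area = (32/2)·5.712²·sin(360°/32) = 101.85 mm²); (rotated 20° about Z; rotation is an isometry so areas/perimeters/island counts are preserved). So its area = 101.85 mm². Layer 33 is larger (175.03 vs 101.85 mm²).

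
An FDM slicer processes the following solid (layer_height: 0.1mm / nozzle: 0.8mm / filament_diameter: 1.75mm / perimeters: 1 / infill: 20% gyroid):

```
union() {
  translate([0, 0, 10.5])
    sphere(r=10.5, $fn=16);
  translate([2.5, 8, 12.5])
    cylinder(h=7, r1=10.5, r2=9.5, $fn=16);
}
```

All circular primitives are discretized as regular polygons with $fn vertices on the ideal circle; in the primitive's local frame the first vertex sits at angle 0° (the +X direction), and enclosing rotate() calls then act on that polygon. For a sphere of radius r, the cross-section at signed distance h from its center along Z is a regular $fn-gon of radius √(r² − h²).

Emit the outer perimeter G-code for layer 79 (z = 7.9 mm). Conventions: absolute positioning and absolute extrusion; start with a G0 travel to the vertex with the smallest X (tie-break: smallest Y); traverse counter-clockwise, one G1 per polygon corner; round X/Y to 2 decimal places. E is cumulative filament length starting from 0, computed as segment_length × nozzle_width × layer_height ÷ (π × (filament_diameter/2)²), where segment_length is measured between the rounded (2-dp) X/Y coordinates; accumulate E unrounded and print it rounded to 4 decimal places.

At z = 7.9 mm: the r=10.5 sphere contributes a regular 16-gon of circumradius √(10.5²−2.6²) = 10.173; the cone at (2.5, 8) is absent (z outside [12.5, 19.5]); Combining (union): only the r=10.5 sphere is present, so the union is just that shape — 1 connected region. The outline is a single polygon with 16 vertices. Extrusion per mm of travel: 0.8 × 0.1 / (π × 0.875²) = 0.033260. Accumulating E over each segment gives final E = 2.1119.

G0 X-10.17 Y0.00 Z7.90
G1 X-9.40 Y-3.89 E0.1319
G1 X-7.19 Y-7.19 E0.2640
G1 X-3.89 Y-9.40 E0.3961
G1 X0.00 Y-10.17 E0.5280
G1 X3.89 Y-9.40 E0.6599
G1 X7.19 Y-7.19 E0.7920
G1 X9.40 Y-3.89 E0.9241
G1 X10.17 Y0.00 E1.0560
G1 X9.40 Y3.89 E1.1879
G1 X7.19 Y7.19 E1.3200
G1 X3.89 Y9.40 E1.4520
G1 X0.00 Y10.17 E1.5839
G1 X-3.89 Y9.40 E1.7158
G1 X-7.19 Y7.19 E1.8479
G1 X-9.40 Y3.89 E1.9800
G1 X-10.17 Y0.00 E2.1119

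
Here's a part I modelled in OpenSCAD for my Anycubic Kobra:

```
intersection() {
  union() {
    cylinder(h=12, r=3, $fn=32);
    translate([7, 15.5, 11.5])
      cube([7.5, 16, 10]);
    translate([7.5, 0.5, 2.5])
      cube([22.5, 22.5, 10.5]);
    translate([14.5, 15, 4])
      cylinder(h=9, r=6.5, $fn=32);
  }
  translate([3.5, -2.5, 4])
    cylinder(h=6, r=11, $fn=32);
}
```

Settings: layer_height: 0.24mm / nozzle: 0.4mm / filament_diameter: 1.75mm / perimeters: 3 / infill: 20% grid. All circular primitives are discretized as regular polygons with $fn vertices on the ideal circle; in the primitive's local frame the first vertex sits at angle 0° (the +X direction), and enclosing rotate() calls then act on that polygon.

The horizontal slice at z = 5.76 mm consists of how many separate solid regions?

2

At z = 5.76 mm: the cylinder: section is a regular 32-gon, circumradius r=3; the cube at (7, 15.5) is absent (z outside [11.5, 21.5]); the 22.5×22.5 cube at (7.5, 0.5) contributes its full rectangle; the r=6.5 cylinder at (14.5, 15) gives a regular 32-gon of circumradius 6.5 (constant along its height); Taking the union: the regions partially overlap (shared area 131.88 mm²), so overlapping operands fuse into one piece — 2 connected regions; the r=11 cylinder at (3.5, -2.5) contributes a regular 32-gon of circumradius 11; Keeping only the common overlap: the r=11 cylinder at (3.5, -2.5) partially overlaps the result so far; clipping to the common part keeps 59.17 mm² — 2 connected regions. The result has 2 disconnected regions.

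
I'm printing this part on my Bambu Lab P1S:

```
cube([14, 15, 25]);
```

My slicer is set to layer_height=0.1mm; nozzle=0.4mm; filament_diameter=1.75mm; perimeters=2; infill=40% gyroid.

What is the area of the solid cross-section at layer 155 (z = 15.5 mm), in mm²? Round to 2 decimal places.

210.00 mm²

At z = 15.5 mm: the cube (footprint 14×15) is included at this height (area 210.00 mm²). Overall, the cross-section is a single solid region. Net area = 210.00 mm².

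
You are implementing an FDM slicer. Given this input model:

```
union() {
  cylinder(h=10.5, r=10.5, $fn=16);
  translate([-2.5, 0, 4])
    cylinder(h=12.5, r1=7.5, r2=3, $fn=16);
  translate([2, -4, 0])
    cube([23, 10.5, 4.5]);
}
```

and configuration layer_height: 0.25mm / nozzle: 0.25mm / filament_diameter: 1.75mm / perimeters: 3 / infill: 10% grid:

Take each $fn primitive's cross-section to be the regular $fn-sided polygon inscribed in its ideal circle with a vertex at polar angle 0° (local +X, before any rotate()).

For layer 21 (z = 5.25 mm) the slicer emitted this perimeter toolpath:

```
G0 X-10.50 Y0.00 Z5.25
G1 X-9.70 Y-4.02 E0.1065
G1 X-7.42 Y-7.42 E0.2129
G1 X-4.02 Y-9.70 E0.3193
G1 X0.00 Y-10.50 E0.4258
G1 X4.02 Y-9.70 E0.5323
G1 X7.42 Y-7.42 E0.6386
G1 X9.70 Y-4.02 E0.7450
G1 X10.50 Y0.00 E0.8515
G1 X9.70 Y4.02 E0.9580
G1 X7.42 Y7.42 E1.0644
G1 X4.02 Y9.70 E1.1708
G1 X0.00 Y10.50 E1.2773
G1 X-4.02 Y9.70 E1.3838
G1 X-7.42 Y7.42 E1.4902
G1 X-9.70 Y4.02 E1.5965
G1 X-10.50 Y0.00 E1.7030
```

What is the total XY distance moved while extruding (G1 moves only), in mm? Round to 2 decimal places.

Sum the Euclidean lengths of each G1 segment: total = 65.54 mm.

65.54 mm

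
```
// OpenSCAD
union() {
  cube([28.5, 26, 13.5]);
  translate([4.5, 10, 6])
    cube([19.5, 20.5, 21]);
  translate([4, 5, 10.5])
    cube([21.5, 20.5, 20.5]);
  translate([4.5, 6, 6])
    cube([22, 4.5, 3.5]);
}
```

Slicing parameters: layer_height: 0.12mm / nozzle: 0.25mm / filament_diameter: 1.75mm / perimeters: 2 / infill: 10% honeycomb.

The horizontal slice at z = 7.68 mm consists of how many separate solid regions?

1

At z = 7.68 mm: the 28.5×26 cube contributes its full rectangle; the cube at (4.5, 10) is present — its section is the full 19.5×20.5 rectangle; the cube at (4, 5) is not intersected at this z (z outside [10.5, 31]); the 22×4.5 cube at (4.5, 6) contributes its full rectangle; Merging all regions: the regions partially overlap (shared area 411.00 mm²), so overlapping operands fuse into one piece — 1 connected region. The result has 1 disconnected region.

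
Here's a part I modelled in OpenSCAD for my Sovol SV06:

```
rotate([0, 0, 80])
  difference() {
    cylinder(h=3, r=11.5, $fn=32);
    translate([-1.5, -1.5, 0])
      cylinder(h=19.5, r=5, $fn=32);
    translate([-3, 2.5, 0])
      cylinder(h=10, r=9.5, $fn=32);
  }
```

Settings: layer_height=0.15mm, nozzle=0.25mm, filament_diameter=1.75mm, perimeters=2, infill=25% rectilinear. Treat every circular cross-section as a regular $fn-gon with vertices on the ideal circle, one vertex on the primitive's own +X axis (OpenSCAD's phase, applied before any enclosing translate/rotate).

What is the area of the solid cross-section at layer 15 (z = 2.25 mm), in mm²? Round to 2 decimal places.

157.89 mm²

At z = 2.25 mm: the r=11.5 cylinder contributes a regular 32-gon of circumradius 11.5 (area = (32/2)·11.500²·sin(360°/32) = 412.81 mm²); the r=5 cylinder at (-1.5, -1.5) contributes a regular 32-gon of circumradius 5 (area = (32/2)·5.000²·sin(360°/32) = 78.04 mm²); the r=9.5 cylinder at (-3, 2.5) contributes a regular 32-gon of circumradius 9.5 (area = (32/2)·9.500²·sin(360°/32) = 281.71 mm²); Taking the first minus the rest: starting from the r=11.5 cylinder (412.81 mm²), the r=5 cylinder at (-1.5, -1.5) lies wholly inside it (removes its full 78.04 mm² and its 31.37 mm outline becomes a hole wall); the r=9.5 cylinder at (-3, 2.5) partially overlaps it — only the 176.88 mm² overlap (of its 281.71 mm²) is removed, clipping the outline — area = 157.89 mm²; (whole slice rotated 80° about Z — lengths, areas and connectivity unchanged). Overall, the cross-section is a single solid region. Net area = 157.89 mm².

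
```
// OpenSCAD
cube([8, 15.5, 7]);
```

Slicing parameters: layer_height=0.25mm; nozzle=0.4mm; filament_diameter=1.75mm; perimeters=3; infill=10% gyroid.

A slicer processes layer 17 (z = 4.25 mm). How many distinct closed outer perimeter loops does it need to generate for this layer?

At z = 4.25 mm: the cube (footprint 8×15.5) is included at this height. The result has 1 disconnected region.

1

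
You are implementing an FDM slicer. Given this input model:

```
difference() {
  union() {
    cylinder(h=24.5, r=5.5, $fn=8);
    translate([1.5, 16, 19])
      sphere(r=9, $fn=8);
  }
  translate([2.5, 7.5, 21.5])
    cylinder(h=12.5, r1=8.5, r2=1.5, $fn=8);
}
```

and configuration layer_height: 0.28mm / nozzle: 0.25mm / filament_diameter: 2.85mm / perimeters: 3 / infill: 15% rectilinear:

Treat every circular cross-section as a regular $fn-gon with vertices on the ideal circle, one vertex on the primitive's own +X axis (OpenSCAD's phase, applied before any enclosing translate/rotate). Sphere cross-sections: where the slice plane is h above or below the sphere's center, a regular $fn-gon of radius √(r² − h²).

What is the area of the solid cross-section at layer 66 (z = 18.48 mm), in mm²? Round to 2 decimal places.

313.90 mm²

At z = 18.48 mm: the cylinder: section is a regular 8-gon, circumradius r=5.5 (area = (8/2)·5.500²·sin(360°/8) = 85.56 mm²); the r=9 sphere at (1.5, 16) slices to a regular 8-gon of circumradius 8.985 (√(r²−h²) with h=0.52 from center) (area = (8/2)·8.985²·sin(360°/8) = 228.34 mm²); Combining (union): the 2 present regions are separate (no shared area or edge), so areas and boundary lengths simply add and each stays a separate island — area = 313.90 mm²; the cone at (2.5, 7.5) does not reach this height (z outside [21.5, 34]); Subtracting the remaining from the first: none of the subtracted shapes is present at this height, so the result so far is unchanged — area = 313.90 mm². Overall, the cross-section has 2 separate islands. Net area = 313.90 mm².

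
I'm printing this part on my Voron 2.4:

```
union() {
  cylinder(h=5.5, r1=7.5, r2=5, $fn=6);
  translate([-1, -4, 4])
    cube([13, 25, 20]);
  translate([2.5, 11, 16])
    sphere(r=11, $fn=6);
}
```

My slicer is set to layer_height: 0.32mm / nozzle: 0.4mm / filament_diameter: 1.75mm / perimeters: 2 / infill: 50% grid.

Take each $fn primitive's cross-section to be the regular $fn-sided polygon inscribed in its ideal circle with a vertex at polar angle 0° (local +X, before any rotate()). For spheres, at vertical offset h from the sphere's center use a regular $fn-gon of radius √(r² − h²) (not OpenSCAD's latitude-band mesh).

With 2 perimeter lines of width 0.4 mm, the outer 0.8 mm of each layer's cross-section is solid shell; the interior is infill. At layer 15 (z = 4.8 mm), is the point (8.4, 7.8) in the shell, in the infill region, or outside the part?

At z = 4.8 mm: the cone contributes a regular 6-gon of circumradius 5.318 (interpolated between r1=7.5 and r2=5 at t=0.873); the cube at (-1, -4) (footprint 13×25) is included at this height; the sphere at (2.5, 11) is absent (|z−center|=11.200 > r=11); Combining (union): the regions partially overlap (shared area 43.63 mm²), so overlapping operands fuse into one piece — 1 connected region. Overall, the cross-section is a single solid region. The nearest boundary edge runs (12.00, 21.00)→(12.00, -4.00); distance from the point to it = 3.60 mm. The point is inside the cross-section and 3.60 mm from the nearest boundary — more than the 0.8 mm shell width (2 × 0.4), so it's in the infill interior.

infill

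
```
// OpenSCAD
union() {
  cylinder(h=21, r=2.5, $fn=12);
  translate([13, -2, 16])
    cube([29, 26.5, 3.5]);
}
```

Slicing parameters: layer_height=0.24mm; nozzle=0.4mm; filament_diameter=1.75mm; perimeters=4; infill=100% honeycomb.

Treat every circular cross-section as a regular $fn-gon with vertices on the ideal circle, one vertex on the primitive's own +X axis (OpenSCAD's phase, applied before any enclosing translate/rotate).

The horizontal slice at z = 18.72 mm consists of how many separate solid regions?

At z = 18.72 mm: the r=2.5 cylinder gives a regular 12-gon of circumradius 2.5 (constant along its height); the cube at (13, -2) (footprint 29×26.5) is included at this height; Taking the union: the 2 present regions are separate (no shared area or edge), so areas and boundary lengths simply add and each stays a separate island — 2 connected regions. The result has 2 disconnected regions.

2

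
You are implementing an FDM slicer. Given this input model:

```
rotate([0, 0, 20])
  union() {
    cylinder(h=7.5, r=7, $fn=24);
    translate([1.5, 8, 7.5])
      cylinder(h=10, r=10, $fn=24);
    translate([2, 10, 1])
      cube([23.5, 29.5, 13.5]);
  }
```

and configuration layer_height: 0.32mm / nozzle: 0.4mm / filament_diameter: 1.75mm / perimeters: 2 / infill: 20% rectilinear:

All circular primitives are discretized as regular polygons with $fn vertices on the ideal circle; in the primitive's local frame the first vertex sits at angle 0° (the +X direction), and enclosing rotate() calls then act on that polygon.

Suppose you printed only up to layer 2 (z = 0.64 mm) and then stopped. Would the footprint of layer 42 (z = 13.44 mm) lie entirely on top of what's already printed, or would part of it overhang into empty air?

Compare the two slices. At z = 0.64: the cylinder: section is a regular 24-gon, circumradius r=7 (area = (24/2)·7.000²·sin(360°/24) = 152.19 mm²); the cylinder at (1.5, 8) is not intersected at this z (z outside [7.5, 17.5]); the cube at (2, 10) is not intersected at this z (z outside [1, 14.5]); Merging all regions: only the r=7 cylinder is present, so the union is just that shape — area = 152.19 mm²; (rotated 20° about Z; rotation is an isometry so areas/perimeters/island counts are preserved). At z = 13.44: the cylinder does not reach this height (z outside [0, 7.5]); the r=10 cylinder at (1.5, 8) contributes a regular 24-gon of circumradius 10 (area = (24/2)·10.000²·sin(360°/24) = 310.58 mm²); the cube at (2, 10) (footprint 23.5×29.5) is included at this height (area 693.25 mm²); Merging all regions: the regions partially overlap — summed areas 1003.83 mm² minus the doubly-counted overlap 53.93 mm² gives 949.91 mm² — area = 949.91 mm²; (rotated 20° about Z; rotation is an isometry so areas/perimeters/island counts are preserved). Checking containment: at z = 13.44 the cross-section extends beyond the z = 0.64 cross-section by about 860.98 mm².

part overhangs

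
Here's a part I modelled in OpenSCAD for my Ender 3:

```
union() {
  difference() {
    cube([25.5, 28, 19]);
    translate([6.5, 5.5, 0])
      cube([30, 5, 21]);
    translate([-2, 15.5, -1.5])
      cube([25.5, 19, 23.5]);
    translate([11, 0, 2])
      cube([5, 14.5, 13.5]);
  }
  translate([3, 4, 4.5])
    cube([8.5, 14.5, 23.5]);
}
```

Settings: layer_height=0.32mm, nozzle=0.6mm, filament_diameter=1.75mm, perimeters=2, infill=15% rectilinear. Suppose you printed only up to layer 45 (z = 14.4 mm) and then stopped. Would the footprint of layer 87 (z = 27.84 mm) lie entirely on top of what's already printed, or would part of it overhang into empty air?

entirely on top

Compare the two slices. At z = 14.4: the 25.5×28 cube contributes its full rectangle (area 714.00 mm²); the cube at (6.5, 5.5) (footprint 30×5) is included at this height (area 150.00 mm²); the cube at (-2, 15.5) (footprint 25.5×19) is included at this height (area 484.50 mm²); the 5×14.5 cube at (11, 0) contributes its full rectangle (area 72.50 mm²); Taking the first minus the rest: starting from the 25.5×28 cube (714.00 mm²), the 30×5 cube at (6.5, 5.5) partially overlaps it — only the 95.00 mm² overlap (of its 150.00 mm²) is removed, clipping the outline; the 25.5×19 cube at (-2, 15.5) partially overlaps it — only the 293.75 mm² overlap (of its 484.50 mm²) is removed, clipping the outline; the 5×14.5 cube at (11, 0) partially overlaps it — only the 47.50 mm² overlap (of its 72.50 mm²) is removed, clipping the outline — area = 277.75 mm²; the cube at (3, 4) is present — its section is the full 8.5×14.5 rectangle (area 123.25 mm²); Taking the union: the regions partially overlap — summed areas 401.00 mm² minus the doubly-counted overlap 70.00 mm² gives 331.00 mm² — area = 331.00 mm². At z = 27.84: the cube does not reach this height (z outside [0, 19]); the cube at (6.5, 5.5) is not intersected at this z (z outside [0, 21]); the cube at (-2, 15.5) is not intersected at this z (z outside [-1.5, 22]); the cube at (11, 0) does not reach this height (z outside [2, 15.5]); Subtracting the remaining from the first: the first operand is absent here, so nothing remains; the cube at (3, 4) (footprint 8.5×14.5) is included at this height (area 123.25 mm²); Merging all regions: only the 8.5×14.5 cube at (3, 4) is present, so the union is just that shape — area = 123.25 mm². Checking containment: the cross-section at z = 27.84 is a subset of the cross-section at z = 14.4.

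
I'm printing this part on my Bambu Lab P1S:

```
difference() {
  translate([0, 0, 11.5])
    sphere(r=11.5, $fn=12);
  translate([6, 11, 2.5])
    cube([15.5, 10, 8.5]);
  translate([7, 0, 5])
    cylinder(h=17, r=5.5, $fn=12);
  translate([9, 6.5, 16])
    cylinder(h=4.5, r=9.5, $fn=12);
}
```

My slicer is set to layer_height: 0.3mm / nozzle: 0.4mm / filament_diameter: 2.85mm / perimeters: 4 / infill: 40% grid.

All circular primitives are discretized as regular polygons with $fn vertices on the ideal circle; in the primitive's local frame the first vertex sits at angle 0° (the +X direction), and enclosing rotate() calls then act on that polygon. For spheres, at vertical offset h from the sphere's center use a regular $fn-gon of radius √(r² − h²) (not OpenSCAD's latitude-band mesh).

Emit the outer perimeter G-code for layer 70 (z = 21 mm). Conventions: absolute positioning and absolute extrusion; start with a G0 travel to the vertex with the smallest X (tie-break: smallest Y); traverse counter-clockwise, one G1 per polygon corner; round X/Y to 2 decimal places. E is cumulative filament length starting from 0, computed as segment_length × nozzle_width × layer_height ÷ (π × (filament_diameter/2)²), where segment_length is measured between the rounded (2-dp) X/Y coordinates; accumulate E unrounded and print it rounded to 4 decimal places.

G0 X-6.48 Y0.00 Z21.00
G1 X-5.61 Y-3.24 E0.0631
G1 X-3.24 Y-5.61 E0.1262
G1 X0.00 Y-6.48 E0.1893
G1 X3.24 Y-5.61 E0.2524
G1 X4.17 Y-4.68 E0.2771
G1 X2.24 Y-2.75 E0.3284
G1 X1.50 Y0.00 E0.3820
G1 X2.24 Y2.75 E0.4356
G1 X4.17 Y4.68 E0.4869
G1 X3.24 Y5.61 E0.5117
G1 X0.00 Y6.48 E0.5748
G1 X-3.24 Y5.61 E0.6379
G1 X-5.61 Y3.24 E0.7009
G1 X-6.48 Y0.00 E0.7640

At z = 21 mm: the r=11.5 sphere slices to a regular 12-gon of circumradius 6.481 (√(r²−h²) with h=9.5 from center); the cube at (6, 11) is absent (z outside [2.5, 11]); the r=5.5 cylinder at (7, 0) contributes a regular 12-gon of circumradius 5.5; the cylinder at (9, 6.5) is absent (z outside [16, 20.5]); Taking the first minus the rest: starting from the r=11.5 sphere, the r=5.5 cylinder at (7, 0) partially overlaps it — only the 30.64 mm² overlap (of its 90.75 mm²) is removed, clipping the outline — 1 connected region. The outline is a single polygon with 14 vertices. Extrusion per mm of travel: 0.4 × 0.3 / (π × 1.425²) = 0.018811. Accumulating E over each segment gives final E = 0.7640.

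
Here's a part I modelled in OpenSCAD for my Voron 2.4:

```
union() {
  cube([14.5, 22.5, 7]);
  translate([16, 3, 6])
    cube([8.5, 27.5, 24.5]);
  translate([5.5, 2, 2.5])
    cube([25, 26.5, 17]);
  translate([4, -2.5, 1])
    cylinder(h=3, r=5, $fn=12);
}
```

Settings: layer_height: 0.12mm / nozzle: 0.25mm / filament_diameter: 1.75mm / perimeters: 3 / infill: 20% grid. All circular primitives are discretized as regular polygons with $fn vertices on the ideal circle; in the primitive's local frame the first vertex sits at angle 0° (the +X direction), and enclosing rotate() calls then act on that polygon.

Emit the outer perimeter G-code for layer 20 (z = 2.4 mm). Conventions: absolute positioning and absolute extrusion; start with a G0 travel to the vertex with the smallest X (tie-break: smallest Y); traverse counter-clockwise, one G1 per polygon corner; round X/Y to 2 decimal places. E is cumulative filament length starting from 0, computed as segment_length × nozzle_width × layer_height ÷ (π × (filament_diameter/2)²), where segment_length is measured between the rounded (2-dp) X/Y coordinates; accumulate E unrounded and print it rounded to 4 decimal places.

At z = 2.4 mm: the 14.5×22.5 cube contributes its full rectangle; the cube at (16, 3) is absent (z outside [6, 30.5]); the cube at (5.5, 2) does not reach this height (z outside [2.5, 19.5]); the r=5 cylinder at (4, -2.5) gives a regular 12-gon of circumradius 5 (constant along its height); Taking the union: the regions partially overlap (shared area 14.12 mm²), so overlapping operands fuse into one piece — 1 connected region. The outline is a single polygon with 13 vertices. Extrusion per mm of travel: 0.25 × 0.12 / (π × 0.875²) = 0.012473. Accumulating E over each segment gives final E = 1.0790.

G0 X-1.00 Y-2.50 Z2.40
G1 X-0.33 Y-5.00 E0.0323
G1 X1.50 Y-6.83 E0.0646
G1 X4.00 Y-7.50 E0.0968
G1 X6.50 Y-6.83 E0.1291
G1 X8.33 Y-5.00 E0.1614
G1 X9.00 Y-2.50 E0.1937
G1 X8.33 Y0.00 E0.2260
G1 X14.50 Y0.00 E0.3029
G1 X14.50 Y22.50 E0.5836
G1 X0.00 Y22.50 E0.7644
G1 X0.00 Y0.33 E1.0409
G1 X-0.33 Y0.00 E1.0467
G1 X-1.00 Y-2.50 E1.0790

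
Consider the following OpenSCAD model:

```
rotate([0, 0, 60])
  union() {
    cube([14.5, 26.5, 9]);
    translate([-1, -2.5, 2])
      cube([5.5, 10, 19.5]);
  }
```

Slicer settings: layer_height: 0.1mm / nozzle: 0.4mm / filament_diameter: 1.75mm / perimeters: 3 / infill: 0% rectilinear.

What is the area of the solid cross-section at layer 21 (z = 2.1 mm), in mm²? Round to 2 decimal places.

405.50 mm²

At z = 2.1 mm: the cube (footprint 14.5×26.5) is included at this height (area 384.25 mm²); the 5.5×10 cube at (-1, -2.5) contributes its full rectangle (area 55.00 mm²); Merging all regions: the regions partially overlap — summed areas 439.25 mm² minus the doubly-counted overlap 33.75 mm² gives 405.50 mm² — area = 405.50 mm²; (whole slice rotated 60° about Z — lengths, areas and connectivity unchanged). Overall, the cross-section is a single solid region. Net area = 405.50 mm².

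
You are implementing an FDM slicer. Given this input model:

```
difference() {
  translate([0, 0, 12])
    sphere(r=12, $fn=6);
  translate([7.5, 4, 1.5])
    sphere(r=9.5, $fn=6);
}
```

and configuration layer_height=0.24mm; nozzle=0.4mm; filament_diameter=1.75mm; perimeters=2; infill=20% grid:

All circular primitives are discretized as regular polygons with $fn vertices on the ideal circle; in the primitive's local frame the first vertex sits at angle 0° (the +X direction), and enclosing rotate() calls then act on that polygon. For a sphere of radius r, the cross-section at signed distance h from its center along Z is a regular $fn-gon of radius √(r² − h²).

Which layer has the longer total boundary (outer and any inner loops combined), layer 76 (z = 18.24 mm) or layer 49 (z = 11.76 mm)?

Layer 76 (z = 18.24): the r=12 sphere slices to a regular 6-gon of circumradius 10.250 (√(r²−h²) with h=6.24 from center) (perimeter = 2·6·10.250·sin(180°/6) = 61.50 mm); the sphere at (7.5, 4) does not reach this height (|z−center|=16.740 > r=9.5); After the difference (first − rest): none of the subtracted shapes is present at this height, so the r=12 sphere is unchanged — boundary = 61.50 mm. So its perimeter = 61.50 mm. Layer 49 (z = 11.76): the sphere: section is a regular 6-gon, circumradius = √(r²−h²) = √(12²−0.24²) = 11.998 (perimeter = 2·6·11.998·sin(180°/6) = 71.99 mm); the sphere at (7.5, 4) is not intersected at this z (|z−center|=10.260 > r=9.5); Taking the first minus the rest: none of the subtracted shapes is present at this height, so the r=12 sphere is unchanged — boundary = 71.99 mm. So its perimeter = 71.99 mm. Layer 49 is larger (71.99 vs 61.50 mm).

layer 49 (z = 11.76 mm)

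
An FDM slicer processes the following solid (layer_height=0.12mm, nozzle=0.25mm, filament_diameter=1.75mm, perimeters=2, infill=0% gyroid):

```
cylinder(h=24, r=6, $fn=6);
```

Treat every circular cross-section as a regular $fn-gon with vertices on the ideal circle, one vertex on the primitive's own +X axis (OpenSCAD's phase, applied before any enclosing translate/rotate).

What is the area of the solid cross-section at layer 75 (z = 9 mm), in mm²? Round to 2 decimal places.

93.53 mm²

At z = 9 mm: the r=6 cylinder contributes a regular 6-gon of circumradius 6 (area = (6/2)·6.000²·sin(360°/6) = 93.53 mm²). Overall, the cross-section is a single solid region. Net area = 93.53 mm².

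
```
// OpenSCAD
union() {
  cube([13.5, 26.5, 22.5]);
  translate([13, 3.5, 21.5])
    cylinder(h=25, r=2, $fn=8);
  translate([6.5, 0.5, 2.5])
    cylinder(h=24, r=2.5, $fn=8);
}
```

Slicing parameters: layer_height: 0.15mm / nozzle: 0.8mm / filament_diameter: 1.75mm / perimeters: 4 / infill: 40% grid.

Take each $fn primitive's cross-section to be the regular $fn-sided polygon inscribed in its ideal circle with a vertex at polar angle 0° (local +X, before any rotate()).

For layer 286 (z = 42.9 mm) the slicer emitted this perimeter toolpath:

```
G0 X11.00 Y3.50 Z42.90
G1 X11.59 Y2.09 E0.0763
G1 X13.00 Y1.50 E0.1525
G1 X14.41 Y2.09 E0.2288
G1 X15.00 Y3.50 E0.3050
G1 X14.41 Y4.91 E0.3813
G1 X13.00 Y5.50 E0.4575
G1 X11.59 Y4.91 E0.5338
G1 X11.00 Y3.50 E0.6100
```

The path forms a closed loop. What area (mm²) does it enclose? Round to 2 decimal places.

Apply the shoelace formula to the sequence of (X, Y) vertices; enclosed area = 11.28 mm².

11.28 mm²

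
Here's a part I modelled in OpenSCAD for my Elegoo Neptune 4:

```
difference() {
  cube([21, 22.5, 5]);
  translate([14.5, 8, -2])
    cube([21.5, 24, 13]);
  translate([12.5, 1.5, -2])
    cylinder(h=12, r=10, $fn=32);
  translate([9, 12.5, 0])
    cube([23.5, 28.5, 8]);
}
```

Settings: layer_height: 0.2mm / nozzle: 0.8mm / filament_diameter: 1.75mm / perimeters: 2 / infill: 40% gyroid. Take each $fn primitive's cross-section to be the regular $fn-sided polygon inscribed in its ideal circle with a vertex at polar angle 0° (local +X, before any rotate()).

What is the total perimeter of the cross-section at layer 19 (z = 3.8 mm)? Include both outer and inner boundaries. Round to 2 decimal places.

73.92 mm

At z = 3.8 mm: the 21×22.5 cube contributes its full rectangle (perimeter 87.00 mm); the cube at (14.5, 8) is present — its section is the full 21.5×24 rectangle (perimeter 91.00 mm); the r=10 cylinder at (12.5, 1.5) gives a regular 32-gon of circumradius 10 (constant along its height) (perimeter = 2·32·10.000·sin(180°/32) = 62.73 mm); the 23.5×28.5 cube at (9, 12.5) contributes its full rectangle (perimeter 104.00 mm); After the difference (first − rest): starting from the 21×22.5 cube, the 21.5×24 cube at (14.5, 8) partially overlaps it — only the 94.25 mm² overlap (of its 516.00 mm²) is removed, clipping the outline; the r=10 cylinder at (12.5, 1.5) partially overlaps it — only the 167.16 mm² overlap (of its 312.14 mm²) is removed, clipping the outline; the 23.5×28.5 cube at (9, 12.5) partially overlaps it — only the 55.00 mm² overlap (of its 669.75 mm²) is removed, clipping the outline — boundary = 73.92 mm. Overall, the cross-section has 2 separate islands. Total boundary length (outer) = 73.92 mm.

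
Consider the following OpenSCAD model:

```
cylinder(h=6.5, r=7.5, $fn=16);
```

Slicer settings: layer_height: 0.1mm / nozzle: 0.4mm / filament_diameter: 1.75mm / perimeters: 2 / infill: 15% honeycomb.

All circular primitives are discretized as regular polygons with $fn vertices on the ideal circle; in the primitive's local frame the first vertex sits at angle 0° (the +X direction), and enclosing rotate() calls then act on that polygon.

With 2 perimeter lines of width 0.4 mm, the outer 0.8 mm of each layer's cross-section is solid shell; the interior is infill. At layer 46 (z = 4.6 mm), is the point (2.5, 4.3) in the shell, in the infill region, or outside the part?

At z = 4.6 mm: the r=7.5 cylinder contributes a regular 16-gon of circumradius 7.5. Overall, the cross-section is a single solid region. The nearest boundary edge runs (5.30, 5.30)→(2.87, 6.93); distance from the point to it = 2.39 mm. The point is inside the cross-section and 2.39 mm from the nearest boundary — more than the 0.8 mm shell width (2 × 0.4), so it's in the infill interior.

infill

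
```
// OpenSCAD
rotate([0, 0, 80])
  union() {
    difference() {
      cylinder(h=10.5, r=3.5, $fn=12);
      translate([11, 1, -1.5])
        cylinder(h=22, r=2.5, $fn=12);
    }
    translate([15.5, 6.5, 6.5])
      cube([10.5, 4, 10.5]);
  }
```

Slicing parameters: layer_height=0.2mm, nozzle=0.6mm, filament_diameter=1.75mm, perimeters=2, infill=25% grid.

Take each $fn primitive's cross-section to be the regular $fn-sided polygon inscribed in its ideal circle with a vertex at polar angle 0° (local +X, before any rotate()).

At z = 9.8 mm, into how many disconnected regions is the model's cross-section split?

2

At z = 9.8 mm: the cylinder: section is a regular 12-gon, circumradius r=3.5; the cylinder at (11, 1): section is a regular 12-gon, circumradius r=2.5; After the difference (first − rest): starting from the r=3.5 cylinder, the r=2.5 cylinder at (11, 1) misses the remaining region (no effect) — 1 connected region; the cube at (15.5, 6.5) (footprint 10.5×4) is included at this height; Combining (union): the 2 present regions are separate (no shared area or edge), so areas and boundary lengths simply add and each stays a separate island — 2 connected regions; (whole slice rotated 80° about Z — lengths, areas and connectivity unchanged). The result has 2 disconnected regions.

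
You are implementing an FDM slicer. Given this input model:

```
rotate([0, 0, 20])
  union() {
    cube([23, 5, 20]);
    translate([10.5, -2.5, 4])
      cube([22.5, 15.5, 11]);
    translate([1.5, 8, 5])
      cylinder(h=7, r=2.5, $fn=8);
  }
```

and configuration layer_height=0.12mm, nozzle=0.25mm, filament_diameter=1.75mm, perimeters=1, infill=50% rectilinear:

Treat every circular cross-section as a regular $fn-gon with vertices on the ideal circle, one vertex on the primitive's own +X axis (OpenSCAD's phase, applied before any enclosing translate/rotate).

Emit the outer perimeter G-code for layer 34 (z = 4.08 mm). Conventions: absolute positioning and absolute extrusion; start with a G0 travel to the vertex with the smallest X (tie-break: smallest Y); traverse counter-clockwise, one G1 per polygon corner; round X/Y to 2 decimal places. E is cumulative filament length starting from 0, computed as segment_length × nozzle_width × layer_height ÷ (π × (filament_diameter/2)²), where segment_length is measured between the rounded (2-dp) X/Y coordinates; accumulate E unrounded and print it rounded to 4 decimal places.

G0 X-1.71 Y4.70 Z4.08
G1 X0.00 Y0.00 E0.0624
G1 X9.87 Y3.59 E0.1934
G1 X10.72 Y1.24 E0.2245
G1 X31.86 Y8.94 E0.5052
G1 X26.56 Y23.50 E0.6984
G1 X5.42 Y15.81 E0.9790
G1 X8.16 Y8.29 E1.0788
G1 X-1.71 Y4.70 E1.2098

At z = 4.08 mm: the 23×5 cube contributes its full rectangle; the 22.5×15.5 cube at (10.5, -2.5) contributes its full rectangle; the cylinder at (1.5, 8) is not intersected at this z (z outside [5, 12]); Combining (union): the regions partially overlap (shared area 62.50 mm²), so overlapping operands fuse into one piece — 1 connected region; (whole slice rotated 20° about Z — lengths, areas and connectivity unchanged). The outline is a single polygon with 8 vertices. Extrusion per mm of travel: 0.25 × 0.12 / (π × 0.875²) = 0.012473. Accumulating E over each segment gives final E = 1.2098.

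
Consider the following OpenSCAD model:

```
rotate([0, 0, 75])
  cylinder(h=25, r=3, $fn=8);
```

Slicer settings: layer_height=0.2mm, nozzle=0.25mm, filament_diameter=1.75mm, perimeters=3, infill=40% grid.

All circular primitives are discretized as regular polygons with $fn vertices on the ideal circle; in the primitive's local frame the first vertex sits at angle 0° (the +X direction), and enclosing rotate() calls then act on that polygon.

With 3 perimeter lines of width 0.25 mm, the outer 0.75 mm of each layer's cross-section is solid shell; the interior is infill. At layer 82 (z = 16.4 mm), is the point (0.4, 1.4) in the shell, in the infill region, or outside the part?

infill

At z = 16.4 mm: the r=3 cylinder contributes a regular 8-gon of circumradius 3; (rotated 75° about Z; rotation is an isometry so areas/perimeters/island counts are preserved). Overall, the cross-section is a single solid region. Undo the 75° rotation: the query point maps to (1.456, -0.024) in the un-rotated model frame. The nearest boundary edge runs (2.12, -2.12)→(3.00, 0.00); distance from the point to it = 1.42 mm. The point is inside the cross-section and 1.42 mm from the nearest boundary — more than the 0.75 mm shell width (3 × 0.25), so it's in the infill interior.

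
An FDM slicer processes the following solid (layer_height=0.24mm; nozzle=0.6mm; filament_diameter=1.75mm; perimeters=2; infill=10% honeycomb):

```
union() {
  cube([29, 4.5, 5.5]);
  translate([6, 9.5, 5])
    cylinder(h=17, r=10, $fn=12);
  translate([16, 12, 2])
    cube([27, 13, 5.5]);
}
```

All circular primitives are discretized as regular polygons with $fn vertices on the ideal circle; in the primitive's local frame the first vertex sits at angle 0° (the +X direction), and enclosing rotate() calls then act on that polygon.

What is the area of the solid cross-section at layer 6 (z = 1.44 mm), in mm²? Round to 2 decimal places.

At z = 1.44 mm: the 29×4.5 cube contributes its full rectangle (area 130.50 mm²); the cylinder at (6, 9.5) does not reach this height (z outside [5, 22]); the cube at (16, 12) is not intersected at this z (z outside [2, 7.5]); Taking the union: only the 29×4.5 cube is present, so the union is just that shape — area = 130.50 mm². Overall, the cross-section is a single solid region. Net area = 130.50 mm².

130.50 mm²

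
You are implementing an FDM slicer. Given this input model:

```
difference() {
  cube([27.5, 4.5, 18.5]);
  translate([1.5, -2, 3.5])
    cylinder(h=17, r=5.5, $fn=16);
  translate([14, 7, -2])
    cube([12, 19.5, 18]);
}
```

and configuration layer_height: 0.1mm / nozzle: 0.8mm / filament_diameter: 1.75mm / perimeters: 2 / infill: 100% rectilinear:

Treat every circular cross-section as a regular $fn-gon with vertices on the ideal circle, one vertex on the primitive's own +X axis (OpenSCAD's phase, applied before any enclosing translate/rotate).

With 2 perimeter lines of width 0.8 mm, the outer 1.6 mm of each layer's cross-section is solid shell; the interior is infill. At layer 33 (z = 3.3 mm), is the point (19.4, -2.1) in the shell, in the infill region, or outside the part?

At z = 3.3 mm: the 27.5×4.5 cube contributes its full rectangle; the cylinder at (1.5, -2) does not reach this height (z outside [3.5, 20.5]); the cube at (14, 7) is present — its section is the full 12×19.5 rectangle; After the difference (first − rest): starting from the 27.5×4.5 cube, the 12×19.5 cube at (14, 7) misses the remaining region (no effect) — 1 connected region. Overall, the cross-section is a single solid region. The nearest boundary edge runs (27.50, 0.00)→(0.00, 0.00); distance from the point to it = 2.10 mm. The point is not inside any of the regions above, so it lies outside the cross-section (2.10 mm from the nearest boundary).

outside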